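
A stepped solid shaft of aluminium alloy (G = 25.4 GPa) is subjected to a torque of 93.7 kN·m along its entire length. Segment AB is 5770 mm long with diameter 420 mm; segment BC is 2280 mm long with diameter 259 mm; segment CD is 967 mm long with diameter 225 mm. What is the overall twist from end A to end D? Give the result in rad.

J_AB = π(0.420)⁴/32 = 3.05×10^-3 m⁴; J_BC = π(0.259)⁴/32 = 4.42×10^-4 m⁴; J_CD = π(0.225)⁴/32 = 2.52×10^-4 m⁴.
θ = (T/G)·Σ L_i/J_i = (93700/25.4×10⁹)·(5.77/3.05×10^-3 + 2.28/4.42×10^-4 + 0.967/2.52×10^-4) = 0.04018 rad.

0.0402 rad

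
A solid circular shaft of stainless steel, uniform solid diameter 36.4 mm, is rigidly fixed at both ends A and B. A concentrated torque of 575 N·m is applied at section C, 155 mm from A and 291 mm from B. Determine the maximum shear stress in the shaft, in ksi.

With uniform GJ and both ends fixed, compatibility θ_AC = θ_CB gives T_A·a = T_B·b, together with T_A + T_B = T₀.
T_A = T₀·b/(a+b) = 575.0·291/446.0 = 375.2 N·m; T_B = 199.8 N·m.
τ in each portion: τ_AC = 3.96×10^7 Pa, τ_CB = 2.11×10^7 Pa; maximum is in AC.
τ_max = T_AC·r/J = 375.2·0.0182/1.72×10^-7 = 3.962×10^7 Pa.

5.75 ksi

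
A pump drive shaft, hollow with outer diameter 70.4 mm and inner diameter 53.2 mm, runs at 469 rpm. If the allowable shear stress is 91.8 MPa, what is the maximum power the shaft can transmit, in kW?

208 kW

J = π(d_o⁴ − d_i⁴)/32 = π(0.0704⁴ − 0.0532⁴)/32 = 1.625×10^-6 m⁴.
T_max = τ_allow·J/r = 9.18×10^7 × 1.625×10^-6 / 0.0352 = 4238 N·m.
ω = 2π·469/60 = 49.11 rad/s, so P_max = T_max·ω = 2.082×10^5 W.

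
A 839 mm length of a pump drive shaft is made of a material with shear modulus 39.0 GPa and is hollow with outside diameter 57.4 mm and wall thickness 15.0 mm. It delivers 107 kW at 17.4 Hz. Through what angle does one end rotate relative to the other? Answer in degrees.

ω = 2π·17.4 = 109.3 rad/s, so T = P/ω = 107×10³ / 109.3 = 978.7 N·m.
J = π(d_o⁴ − d_i⁴)/32 = π(0.0574⁴ − 0.0274⁴)/32 = 1.010×10^-6 m⁴.
θ = T·L/(G·J) = 978.7 × 0.839 / (39.0×10⁹ × 1.010×10^-6) = 0.02084 rad.

1.19°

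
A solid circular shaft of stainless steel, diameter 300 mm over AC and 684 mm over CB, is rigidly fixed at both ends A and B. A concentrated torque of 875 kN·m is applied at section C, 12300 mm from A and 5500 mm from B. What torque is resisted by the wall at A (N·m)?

14200 N·m

Compatibility: T_A·a/J_AC = T_B·b/J_CB with T_A + T_B = T₀.
J_AC = 7.95×10^-4 m⁴, J_CB = 0.0215 m⁴, so T_A = T₀·(J_AC/a)/((J_AC/a)+(J_CB/b)) = 14240 N·m, T_B = 860800 N·m.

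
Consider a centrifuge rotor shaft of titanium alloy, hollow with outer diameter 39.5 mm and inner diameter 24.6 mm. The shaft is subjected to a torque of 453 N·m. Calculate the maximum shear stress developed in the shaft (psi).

J = π(d_o⁴ − d_i⁴)/32 = π(0.0395⁴ − 0.0246⁴)/32 = 2.030×10^-7 m⁴.
τ_max = T·r/J = 453.0 × 0.0198 / 2.030×10^-7 = 4.406×10^7 Pa.

6390 psi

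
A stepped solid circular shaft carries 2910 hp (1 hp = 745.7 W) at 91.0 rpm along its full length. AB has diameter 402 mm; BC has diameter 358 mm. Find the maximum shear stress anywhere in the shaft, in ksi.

ω = 2π·91.0/60 = 9.529 rad/s, so T = P/ω = 2910×745.7 / 9.529 = 227700 N·m.
Under the same torque, τ_max = 16T/(πd³) is largest where d is smallest — segment BC (d = 358 mm).
τ_max = 16·227700/(π·(0.358)³) = 2.528×10^7 Pa.

3.67 ksi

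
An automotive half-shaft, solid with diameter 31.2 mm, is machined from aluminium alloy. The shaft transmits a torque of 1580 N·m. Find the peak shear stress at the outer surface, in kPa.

J = πd⁴/32 = π(0.0312)⁴/32 = 9.303×10^-8 m⁴.
τ_max = T·r/J = 1580 × 0.0156 / 9.303×10^-8 = 2.649×10^8 Pa.

265000 kPa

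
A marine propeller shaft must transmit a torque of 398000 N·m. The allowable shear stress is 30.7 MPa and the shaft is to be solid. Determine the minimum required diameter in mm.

For a solid shaft τ_max = 16T/(πd³), so d = (16T/(π τ_allow))^(1/3) = (16·398000/(π·3.07×10^7))^(1/3) = 0.4042 m.

404 mm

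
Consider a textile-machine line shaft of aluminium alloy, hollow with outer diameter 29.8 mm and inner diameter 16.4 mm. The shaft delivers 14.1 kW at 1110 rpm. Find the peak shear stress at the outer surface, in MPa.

25.7 MPa

ω = 2π·1110/60 = 116.2 rad/s, so T = P/ω = 14.1×10³ / 116.2 = 121.3 N·m.
J = π(d_o⁴ − d_i⁴)/32 = π(0.0298⁴ − 0.0164⁴)/32 = 7.032×10^-8 m⁴.
τ_max = T·r/J = 121.3 × 0.0149 / 7.032×10^-8 = 2.570×10^7 Pa.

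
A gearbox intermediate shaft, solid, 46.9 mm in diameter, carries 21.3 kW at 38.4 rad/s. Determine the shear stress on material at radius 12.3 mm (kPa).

14400 kPa

ω = 38.4 rad/s, so T = P/ω = 21.3×10³ / 38.40 = 554.7 N·m.
J = πd⁴/32 = π(0.0469)⁴/32 = 4.750×10^-7 m⁴.
Shear stress varies linearly with radius: τ = T·r/J = 554.7 × 0.0123 / 4.750×10^-7 = 1.436×10^7 Pa.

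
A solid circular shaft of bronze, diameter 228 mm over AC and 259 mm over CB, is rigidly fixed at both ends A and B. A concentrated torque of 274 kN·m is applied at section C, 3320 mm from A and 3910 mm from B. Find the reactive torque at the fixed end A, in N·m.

Compatibility: T_A·a/J_AC = T_B·b/J_CB with T_A + T_B = T₀.
J_AC = 2.65×10^-4 m⁴, J_CB = 4.42×10^-4 m⁴, so T_A = T₀·(J_AC/a)/((J_AC/a)+(J_CB/b)) = 113500 N·m, T_B = 160500 N·m.

114000 N·m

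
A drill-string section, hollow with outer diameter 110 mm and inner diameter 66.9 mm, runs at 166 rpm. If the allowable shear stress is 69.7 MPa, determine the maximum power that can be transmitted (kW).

273 kW

J = π(d_o⁴ − d_i⁴)/32 = π(0.110⁴ − 0.0669⁴)/32 = 1.241×10^-5 m⁴.
T_max = τ_allow·J/r = 6.97×10^7 × 1.241×10^-5 / 0.0550 = 15720 N·m.
ω = 2π·166/60 = 17.38 rad/s, so P_max = T_max·ω = 2.733×10^5 W.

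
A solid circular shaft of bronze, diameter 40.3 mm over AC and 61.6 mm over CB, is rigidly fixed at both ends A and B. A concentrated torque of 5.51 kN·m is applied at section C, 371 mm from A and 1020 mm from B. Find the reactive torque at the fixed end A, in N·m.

1850 N·m

Compatibility: T_A·a/J_AC = T_B·b/J_CB with T_A + T_B = T₀.
J_AC = 2.59×10^-7 m⁴, J_CB = 1.41×10^-6 m⁴, so T_A = T₀·(J_AC/a)/((J_AC/a)+(J_CB/b)) = 1846 N·m, T_B = 3664 N·m.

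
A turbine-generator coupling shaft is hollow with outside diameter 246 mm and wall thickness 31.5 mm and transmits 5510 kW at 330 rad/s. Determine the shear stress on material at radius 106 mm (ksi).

1.03 ksi

ω = 330 rad/s, so T = P/ω = 5510×10³ / 330.0 = 16700 N·m.
J = π(d_o⁴ − d_i⁴)/32 = π(0.246⁴ − 0.183⁴)/32 = 2.494×10^-4 m⁴.
Shear stress varies linearly with radius: τ = T·r/J = 16700 × 0.106 / 2.494×10^-4 = 7.096×10^6 Pa.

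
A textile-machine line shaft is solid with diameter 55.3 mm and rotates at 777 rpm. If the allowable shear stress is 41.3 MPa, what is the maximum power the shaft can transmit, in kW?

112 kW

J = πd⁴/32 = π(0.0553)⁴/32 = 9.181×10^-7 m⁴.
T_max = τ_allow·J/r = 4.13×10^7 × 9.181×10^-7 / 0.0276 = 1371 N·m.
ω = 2π·777/60 = 81.37 rad/s, so P_max = T_max·ω = 1.116×10^5 W.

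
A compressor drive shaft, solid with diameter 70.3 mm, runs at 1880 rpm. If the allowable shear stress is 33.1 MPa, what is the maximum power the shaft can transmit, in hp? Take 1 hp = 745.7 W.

J = πd⁴/32 = π(0.0703)⁴/32 = 2.398×10^-6 m⁴.
T_max = τ_allow·J/r = 3.31×10^7 × 2.398×10^-6 / 0.0352 = 2258 N·m.
ω = 2π·1880/60 = 196.9 rad/s, so P_max = T_max·ω = 4.445×10^5 W.

596 hp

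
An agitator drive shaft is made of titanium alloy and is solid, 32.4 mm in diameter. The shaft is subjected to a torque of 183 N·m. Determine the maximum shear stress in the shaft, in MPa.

27.4 MPa

J = πd⁴/32 = π(0.0324)⁴/32 = 1.082×10^-7 m⁴.
τ_max = T·r/J = 183.0 × 0.0162 / 1.082×10^-7 = 2.740×10^7 Pa.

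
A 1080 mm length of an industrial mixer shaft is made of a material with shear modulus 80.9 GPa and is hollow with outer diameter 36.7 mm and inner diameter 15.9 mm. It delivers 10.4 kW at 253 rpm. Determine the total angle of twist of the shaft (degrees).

1.75°

ω = 2π·253/60 = 26.49 rad/s, so T = P/ω = 10.4×10³ / 26.49 = 392.5 N·m.
J = π(d_o⁴ − d_i⁴)/32 = π(0.0367⁴ − 0.0159⁴)/32 = 1.718×10^-7 m⁴.
θ = T·L/(G·J) = 392.5 × 1.08 / (80.9×10⁹ × 1.718×10^-7) = 0.03050 rad.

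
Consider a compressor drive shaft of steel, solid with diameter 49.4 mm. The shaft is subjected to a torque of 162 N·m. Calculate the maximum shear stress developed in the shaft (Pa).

6.84e6 Pa

J = πd⁴/32 = π(0.0494)⁴/32 = 5.847×10^-7 m⁴.
τ_max = T·r/J = 162.0 × 0.0247 / 5.847×10^-7 = 6.844×10^6 Pa.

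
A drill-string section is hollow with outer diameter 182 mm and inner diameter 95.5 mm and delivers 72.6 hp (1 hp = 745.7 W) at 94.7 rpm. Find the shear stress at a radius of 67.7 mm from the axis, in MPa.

3.71 MPa

ω = 2π·94.7/60 = 9.917 rad/s, so T = P/ω = 72.6×745.7 / 9.917 = 5459 N·m.
J = π(d_o⁴ − d_i⁴)/32 = π(0.182⁴ − 0.0955⁴)/32 = 9.955×10^-5 m⁴.
Shear stress varies linearly with radius: τ = T·r/J = 5459 × 0.0677 / 9.955×10^-5 = 3.712×10^6 Pa.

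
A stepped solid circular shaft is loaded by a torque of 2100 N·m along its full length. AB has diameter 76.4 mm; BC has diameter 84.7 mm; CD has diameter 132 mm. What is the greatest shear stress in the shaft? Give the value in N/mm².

24.0 N/mm²

Under the same torque, τ_max = 16T/(πd³) is largest where d is smallest — segment AB (d = 76.4 mm).
τ_max = 16·2100/(π·(0.0764)³) = 2.398×10^7 Pa.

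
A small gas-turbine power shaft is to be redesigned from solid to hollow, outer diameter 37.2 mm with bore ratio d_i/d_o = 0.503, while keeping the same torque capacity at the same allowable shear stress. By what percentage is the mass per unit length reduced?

Equal τ_max and T ⇒ the solid shaft needs d_s³ = d_o³(1−k⁴), so d_s = 37.2·(1−0.503⁴)^(1/3) = 36.39 mm.
Area ratio A_h/A_s = d_o²(1−k²)/d_s² = (1−k²)/(1−k⁴)^(2/3) = 0.7807.
Mass saving = 1 − 0.7807 = 21.9 %.

21.9 %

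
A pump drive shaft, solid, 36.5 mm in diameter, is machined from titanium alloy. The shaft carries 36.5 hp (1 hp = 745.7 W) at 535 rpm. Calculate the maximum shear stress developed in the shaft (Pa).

5.09e7 Pa

ω = 2π·535/60 = 56.03 rad/s, so T = P/ω = 36.5×745.7 / 56.03 = 485.8 N·m.
J = πd⁴/32 = π(0.0365)⁴/32 = 1.742×10^-7 m⁴.
τ_max = T·r/J = 485.8 × 0.0182 / 1.742×10^-7 = 5.088×10^7 Pa.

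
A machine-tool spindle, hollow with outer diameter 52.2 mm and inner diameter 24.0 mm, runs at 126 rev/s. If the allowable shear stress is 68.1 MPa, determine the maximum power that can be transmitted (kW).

J = π(d_o⁴ − d_i⁴)/32 = π(0.0522⁴ − 0.0240⁴)/32 = 6.964×10^-7 m⁴.
T_max = τ_allow·J/r = 6.81×10^7 × 6.964×10^-7 / 0.0261 = 1817 N·m.
ω = 2π·126 = 791.7 rad/s, so P_max = T_max·ω = 1.438×10^6 W.

1440 kW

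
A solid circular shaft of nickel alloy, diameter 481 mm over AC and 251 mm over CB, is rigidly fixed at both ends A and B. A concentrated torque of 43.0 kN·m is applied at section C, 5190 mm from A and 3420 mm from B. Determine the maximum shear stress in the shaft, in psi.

257 psi

Compatibility: T_A·a/J_AC = T_B·b/J_CB with T_A + T_B = T₀.
J_AC = 5.26×10^-3 m⁴, J_CB = 3.90×10^-4 m⁴, so T_A = T₀·(J_AC/a)/((J_AC/a)+(J_CB/b)) = 38650 N·m, T_B = 4349 N·m.
τ in each portion: τ_AC = 1.77×10^6 Pa, τ_CB = 1.40×10^6 Pa; maximum is in AC.
τ_max = T_AC·r/J = 38650·0.240/5.26×10^-3 = 1.769×10^6 Pa.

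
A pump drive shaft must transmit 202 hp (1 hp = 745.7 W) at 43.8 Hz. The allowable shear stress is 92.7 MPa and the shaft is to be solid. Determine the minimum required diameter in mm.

ω = 2π·43.8 = 275.2 rad/s, so T = P/ω = 202×745.7 / 275.2 = 547.3 N·m.
For a solid shaft τ_max = 16T/(πd³), so d = (16T/(π τ_allow))^(1/3) = (16·547.3/(π·9.27×10^7))^(1/3) = 0.03110 m.

31.1 mm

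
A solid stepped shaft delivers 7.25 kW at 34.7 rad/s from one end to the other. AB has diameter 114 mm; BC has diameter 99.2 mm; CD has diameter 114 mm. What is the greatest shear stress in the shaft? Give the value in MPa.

ω = 34.7 rad/s, so T = P/ω = 7.25×10³ / 34.70 = 208.9 N·m.
Under the same torque, τ_max = 16T/(πd³) is largest where d is smallest — segment BC (d = 99.2 mm).
τ_max = 16·208.9/(π·(0.0992)³) = 1.090×10^6 Pa.

1.09 MPa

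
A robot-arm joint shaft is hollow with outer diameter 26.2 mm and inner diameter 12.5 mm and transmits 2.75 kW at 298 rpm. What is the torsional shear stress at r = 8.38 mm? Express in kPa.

ω = 2π·298/60 = 31.21 rad/s, so T = P/ω = 2.75×10³ / 31.21 = 88.12 N·m.
J = π(d_o⁴ − d_i⁴)/32 = π(0.0262⁴ − 0.0125⁴)/32 = 4.386×10^-8 m⁴.
Shear stress varies linearly with radius: τ = T·r/J = 88.12 × 0.00838 / 4.386×10^-8 = 1.684×10^7 Pa.

16800 kPa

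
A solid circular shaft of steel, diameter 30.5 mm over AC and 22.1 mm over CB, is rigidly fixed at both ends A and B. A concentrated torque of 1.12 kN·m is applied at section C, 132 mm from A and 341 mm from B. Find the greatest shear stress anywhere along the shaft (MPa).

Compatibility: T_A·a/J_AC = T_B·b/J_CB with T_A + T_B = T₀.
J_AC = 8.50×10^-8 m⁴, J_CB = 2.34×10^-8 m⁴, so T_A = T₀·(J_AC/a)/((J_AC/a)+(J_CB/b)) = 1012 N·m, T_B = 108.0 N·m.
τ in each portion: τ_AC = 1.82×10^8 Pa, τ_CB = 5.10×10^7 Pa; maximum is in AC.
τ_max = T_AC·r/J = 1012·0.0152/8.50×10^-8 = 1.817×10^8 Pa.

182 MPa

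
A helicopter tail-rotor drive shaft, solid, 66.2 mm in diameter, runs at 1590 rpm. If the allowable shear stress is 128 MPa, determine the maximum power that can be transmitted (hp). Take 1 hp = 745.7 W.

J = πd⁴/32 = π(0.0662)⁴/32 = 1.886×10^-6 m⁴.
T_max = τ_allow·J/r = 1.28×10^8 × 1.886×10^-6 / 0.0331 = 7291 N·m.
ω = 2π·1590/60 = 166.5 rad/s, so P_max = T_max·ω = 1.214×10^6 W.

1630 hp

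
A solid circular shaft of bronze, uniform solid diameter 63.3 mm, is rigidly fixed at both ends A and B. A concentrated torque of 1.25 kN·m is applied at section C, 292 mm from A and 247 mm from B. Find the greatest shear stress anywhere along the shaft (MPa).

13.6 MPa

With uniform GJ and both ends fixed, compatibility θ_AC = θ_CB gives T_A·a = T_B·b, together with T_A + T_B = T₀.
T_A = T₀·b/(a+b) = 1250·247/539.0 = 572.8 N·m; T_B = 677.2 N·m.
τ in each portion: τ_AC = 1.15×10^7 Pa, τ_CB = 1.36×10^7 Pa; maximum is in CB.
τ_max = T_CB·r/J = 677.2·0.0316/1.58×10^-6 = 1.360×10^7 Pa.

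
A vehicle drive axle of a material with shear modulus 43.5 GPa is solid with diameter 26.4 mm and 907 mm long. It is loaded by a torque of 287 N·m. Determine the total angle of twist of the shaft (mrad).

125 mrad

J = πd⁴/32 = π(0.0264)⁴/32 = 4.769×10^-8 m⁴.
θ = T·L/(G·J) = 287.0 × 0.907 / (43.5×10⁹ × 4.769×10^-8) = 0.1255 rad.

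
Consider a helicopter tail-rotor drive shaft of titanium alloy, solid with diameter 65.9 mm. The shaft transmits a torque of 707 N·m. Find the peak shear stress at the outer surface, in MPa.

12.6 MPa

J = πd⁴/32 = π(0.0659)⁴/32 = 1.852×10^-6 m⁴.
τ_max = T·r/J = 707.0 × 0.0330 / 1.852×10^-6 = 1.258×10^7 Pa.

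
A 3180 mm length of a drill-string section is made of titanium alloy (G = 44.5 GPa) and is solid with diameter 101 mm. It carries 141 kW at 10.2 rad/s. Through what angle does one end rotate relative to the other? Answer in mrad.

ω = 10.2 rad/s, so T = P/ω = 141×10³ / 10.20 = 13820 N·m.
J = πd⁴/32 = π(0.101)⁴/32 = 1.022×10^-5 m⁴.
θ = T·L/(G·J) = 13820 × 3.18 / (44.5×10⁹ × 1.022×10^-5) = 0.09669 rad.

96.7 mrad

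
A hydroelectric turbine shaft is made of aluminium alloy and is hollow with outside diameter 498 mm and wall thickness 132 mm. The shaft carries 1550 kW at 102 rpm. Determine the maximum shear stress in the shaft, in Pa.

6.29e6 Pa

ω = 2π·102/60 = 10.68 rad/s, so T = P/ω = 1550×10³ / 10.68 = 145100 N·m.
J = π(d_o⁴ − d_i⁴)/32 = π(0.498⁴ − 0.234⁴)/32 = 5.744×10^-3 m⁴.
τ_max = T·r/J = 145100 × 0.249 / 5.744×10^-3 = 6.291×10^6 Pa.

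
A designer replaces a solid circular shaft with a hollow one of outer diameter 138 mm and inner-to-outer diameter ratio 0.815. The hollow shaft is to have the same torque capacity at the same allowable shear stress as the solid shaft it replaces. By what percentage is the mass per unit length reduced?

50.5 %

Equal τ_max and T ⇒ the solid shaft needs d_s³ = d_o³(1−k⁴), so d_s = 138·(1−0.815⁴)^(1/3) = 113.7 mm.
Area ratio A_h/A_s = d_o²(1−k²)/d_s² = (1−k²)/(1−k⁴)^(2/3) = 0.4949.
Mass saving = 1 − 0.4949 = 50.5 %.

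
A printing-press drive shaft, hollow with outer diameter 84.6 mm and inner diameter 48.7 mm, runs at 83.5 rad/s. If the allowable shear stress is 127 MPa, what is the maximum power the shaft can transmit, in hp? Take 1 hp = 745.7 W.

1510 hp

J = π(d_o⁴ − d_i⁴)/32 = π(0.0846⁴ − 0.0487⁴)/32 = 4.477×10^-6 m⁴.
T_max = τ_allow·J/r = 1.27×10^8 × 4.477×10^-6 / 0.0423 = 13440 N·m.
ω = 83.5 rad/s, so P_max = T_max·ω = 1.122×10^6 W.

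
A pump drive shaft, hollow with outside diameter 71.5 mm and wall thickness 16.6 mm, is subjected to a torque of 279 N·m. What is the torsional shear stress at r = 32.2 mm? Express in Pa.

J = π(d_o⁴ − d_i⁴)/32 = π(0.0715⁴ − 0.0383⁴)/32 = 2.355×10^-6 m⁴.
Shear stress varies linearly with radius: τ = T·r/J = 279.0 × 0.0322 / 2.355×10^-6 = 3.815×10^6 Pa.

3.82e6 Pa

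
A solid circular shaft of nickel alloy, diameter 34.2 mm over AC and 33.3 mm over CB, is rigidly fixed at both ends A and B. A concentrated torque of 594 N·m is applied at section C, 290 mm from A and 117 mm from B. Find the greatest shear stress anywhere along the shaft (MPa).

Compatibility: T_A·a/J_AC = T_B·b/J_CB with T_A + T_B = T₀.
J_AC = 1.34×10^-7 m⁴, J_CB = 1.21×10^-7 m⁴, so T_A = T₀·(J_AC/a)/((J_AC/a)+(J_CB/b)) = 184.0 N·m, T_B = 410.0 N·m.
τ in each portion: τ_AC = 2.34×10^7 Pa, τ_CB = 5.65×10^7 Pa; maximum is in CB.
τ_max = T_CB·r/J = 410.0·0.0166/1.21×10^-7 = 5.655×10^7 Pa.

56.5 MPa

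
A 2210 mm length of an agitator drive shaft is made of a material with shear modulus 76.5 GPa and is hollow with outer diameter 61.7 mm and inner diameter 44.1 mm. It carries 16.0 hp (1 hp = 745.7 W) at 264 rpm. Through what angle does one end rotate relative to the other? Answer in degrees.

0.679°

ω = 2π·264/60 = 27.65 rad/s, so T = P/ω = 16.0×745.7 / 27.65 = 431.6 N·m.
J = π(d_o⁴ − d_i⁴)/32 = π(0.0617⁴ − 0.0441⁴)/32 = 1.051×10^-6 m⁴.
θ = T·L/(G·J) = 431.6 × 2.21 / (76.5×10⁹ × 1.051×10^-6) = 0.01186 rad.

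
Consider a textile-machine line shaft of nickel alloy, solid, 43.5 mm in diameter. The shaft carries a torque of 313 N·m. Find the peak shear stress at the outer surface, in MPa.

J = πd⁴/32 = π(0.0435)⁴/32 = 3.515×10^-7 m⁴.
τ_max = T·r/J = 313.0 × 0.0217 / 3.515×10^-7 = 1.937×10^7 Pa.

19.4 MPa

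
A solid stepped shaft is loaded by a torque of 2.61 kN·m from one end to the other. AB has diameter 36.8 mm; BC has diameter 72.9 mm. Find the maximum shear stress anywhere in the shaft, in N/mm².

267 N/mm²

Under the same torque, τ_max = 16T/(πd³) is largest where d is smallest — segment AB (d = 36.8 mm).
τ_max = 16·2610/(π·(0.0368)³) = 2.667×10^8 Pa.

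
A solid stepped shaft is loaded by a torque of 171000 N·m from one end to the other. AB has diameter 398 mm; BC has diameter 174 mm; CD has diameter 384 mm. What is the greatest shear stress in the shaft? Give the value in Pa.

Under the same torque, τ_max = 16T/(πd³) is largest where d is smallest — segment BC (d = 174 mm).
τ_max = 16·171000/(π·(0.174)³) = 1.653×10^8 Pa.

1.65e8 Pa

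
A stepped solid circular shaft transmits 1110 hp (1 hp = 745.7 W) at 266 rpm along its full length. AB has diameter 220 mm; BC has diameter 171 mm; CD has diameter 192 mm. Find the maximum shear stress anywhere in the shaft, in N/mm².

ω = 2π·266/60 = 27.86 rad/s, so T = P/ω = 1110×745.7 / 27.86 = 29720 N·m.
Under the same torque, τ_max = 16T/(πd³) is largest where d is smallest — segment BC (d = 171 mm).
τ_max = 16·29720/(π·(0.171)³) = 3.027×10^7 Pa.

30.3 N/mm²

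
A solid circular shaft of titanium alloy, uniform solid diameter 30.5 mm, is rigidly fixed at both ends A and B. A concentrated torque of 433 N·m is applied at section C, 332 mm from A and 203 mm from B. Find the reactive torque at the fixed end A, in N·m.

164 N·m

With uniform GJ and both ends fixed, compatibility θ_AC = θ_CB gives T_A·a = T_B·b, together with T_A + T_B = T₀.
T_A = T₀·b/(a+b) = 433.0·203/535.0 = 164.3 N·m; T_B = 268.7 N·m.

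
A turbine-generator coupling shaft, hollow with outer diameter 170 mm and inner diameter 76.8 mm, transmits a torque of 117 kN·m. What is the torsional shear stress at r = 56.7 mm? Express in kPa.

J = π(d_o⁴ − d_i⁴)/32 = π(0.170⁴ − 0.0768⁴)/32 = 7.858×10^-5 m⁴.
Shear stress varies linearly with radius: τ = T·r/J = 117000 × 0.0567 / 7.858×10^-5 = 8.442×10^7 Pa.

84400 kPa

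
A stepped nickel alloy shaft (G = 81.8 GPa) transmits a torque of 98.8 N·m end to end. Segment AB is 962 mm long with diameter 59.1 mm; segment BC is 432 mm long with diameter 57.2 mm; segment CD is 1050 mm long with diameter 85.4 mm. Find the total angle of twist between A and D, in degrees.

0.0979°

J_AB = π(0.0591)⁴/32 = 1.20×10^-6 m⁴; J_BC = π(0.0572)⁴/32 = 1.05×10^-6 m⁴; J_CD = π(0.0854)⁴/32 = 5.22×10^-6 m⁴.
θ = (T/G)·Σ L_i/J_i = (98.80/81.8×10⁹)·(0.962/1.20×10^-6 + 0.432/1.05×10^-6 + 1.05/5.22×10^-6) = 1.709×10^-3 rad.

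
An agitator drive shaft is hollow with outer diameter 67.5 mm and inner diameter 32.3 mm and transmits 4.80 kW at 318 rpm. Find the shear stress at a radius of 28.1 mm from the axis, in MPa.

ω = 2π·318/60 = 33.30 rad/s, so T = P/ω = 4.80×10³ / 33.30 = 144.1 N·m.
J = π(d_o⁴ − d_i⁴)/32 = π(0.0675⁴ − 0.0323⁴)/32 = 1.931×10^-6 m⁴.
Shear stress varies linearly with radius: τ = T·r/J = 144.1 × 0.0281 / 1.931×10^-6 = 2.097×10^6 Pa.

2.10 MPa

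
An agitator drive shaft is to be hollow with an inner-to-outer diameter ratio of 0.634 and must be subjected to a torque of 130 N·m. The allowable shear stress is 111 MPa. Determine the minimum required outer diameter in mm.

For a hollow shaft with d_i/d_o = 0.634: τ_max = 16T/(π d_o³ (1−k⁴)), so d_o = [16T/(π τ_allow (1−k⁴))]^(1/3) = [16·130.0/(π·1.11×10^8·0.8384)]^(1/3) = 0.01923 m.

19.2 mm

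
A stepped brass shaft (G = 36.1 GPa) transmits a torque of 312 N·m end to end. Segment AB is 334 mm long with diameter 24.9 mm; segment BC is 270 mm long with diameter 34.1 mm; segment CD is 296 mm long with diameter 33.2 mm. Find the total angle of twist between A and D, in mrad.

116 mrad

J_AB = π(0.0249)⁴/32 = 3.77×10^-8 m⁴; J_BC = π(0.0341)⁴/32 = 1.33×10^-7 m⁴; J_CD = π(0.0332)⁴/32 = 1.19×10^-7 m⁴.
θ = (T/G)·Σ L_i/J_i = (312.0/36.1×10⁹)·(0.334/3.77×10^-8 + 0.270/1.33×10^-7 + 0.296/1.19×10^-7) = 0.1155 rad.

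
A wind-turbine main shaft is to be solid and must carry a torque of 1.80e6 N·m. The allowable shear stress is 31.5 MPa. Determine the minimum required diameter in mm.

663 mm

For a solid shaft τ_max = 16T/(πd³), so d = (16T/(π τ_allow))^(1/3) = (16·1.800e6/(π·3.15×10^7))^(1/3) = 0.6627 m.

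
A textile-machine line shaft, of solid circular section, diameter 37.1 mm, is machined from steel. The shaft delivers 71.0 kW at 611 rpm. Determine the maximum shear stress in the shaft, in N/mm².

111 N/mm²

ω = 2π·611/60 = 63.98 rad/s, so T = P/ω = 71.0×10³ / 63.98 = 1110 N·m.
J = πd⁴/32 = π(0.0371)⁴/32 = 1.860×10^-7 m⁴.
τ_max = T·r/J = 1110 × 0.0186 / 1.860×10^-7 = 1.107×10^8 Pa.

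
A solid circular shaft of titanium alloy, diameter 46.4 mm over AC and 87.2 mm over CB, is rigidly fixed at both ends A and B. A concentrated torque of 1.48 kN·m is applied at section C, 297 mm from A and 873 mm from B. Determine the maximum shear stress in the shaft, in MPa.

14.4 MPa

Compatibility: T_A·a/J_AC = T_B·b/J_CB with T_A + T_B = T₀.
J_AC = 4.55×10^-7 m⁴, J_CB = 5.68×10^-6 m⁴, so T_A = T₀·(J_AC/a)/((J_AC/a)+(J_CB/b)) = 282.2 N·m, T_B = 1198 N·m.
τ in each portion: τ_AC = 1.44×10^7 Pa, τ_CB = 9.20×10^6 Pa; maximum is in AC.
τ_max = T_AC·r/J = 282.2·0.0232/4.55×10^-7 = 1.439×10^7 Pa.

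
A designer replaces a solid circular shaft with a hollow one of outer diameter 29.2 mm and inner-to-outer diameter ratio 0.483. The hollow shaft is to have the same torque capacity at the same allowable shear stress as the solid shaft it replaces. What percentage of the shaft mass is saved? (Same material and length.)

20.4 %

Equal τ_max and T ⇒ the solid shaft needs d_s³ = d_o³(1−k⁴), so d_s = 29.2·(1−0.483⁴)^(1/3) = 28.66 mm.
Area ratio A_h/A_s = d_o²(1−k²)/d_s² = (1−k²)/(1−k⁴)^(2/3) = 0.7959.
Mass saving = 1 − 0.7959 = 20.4 %.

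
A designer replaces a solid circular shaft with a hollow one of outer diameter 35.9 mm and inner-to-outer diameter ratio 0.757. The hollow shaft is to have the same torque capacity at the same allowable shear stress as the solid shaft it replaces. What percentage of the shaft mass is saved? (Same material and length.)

Equal τ_max and T ⇒ the solid shaft needs d_s³ = d_o³(1−k⁴), so d_s = 35.9·(1−0.757⁴)^(1/3) = 31.44 mm.
Area ratio A_h/A_s = d_o²(1−k²)/d_s² = (1−k²)/(1−k⁴)^(2/3) = 0.5567.
Mass saving = 1 − 0.5567 = 44.3 %.

44.3 %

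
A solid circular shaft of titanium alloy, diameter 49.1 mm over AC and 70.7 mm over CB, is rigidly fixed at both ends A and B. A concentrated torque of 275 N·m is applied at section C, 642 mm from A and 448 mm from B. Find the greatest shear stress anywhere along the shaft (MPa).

3.41 MPa

Compatibility: T_A·a/J_AC = T_B·b/J_CB with T_A + T_B = T₀.
J_AC = 5.71×10^-7 m⁴, J_CB = 2.45×10^-6 m⁴, so T_A = T₀·(J_AC/a)/((J_AC/a)+(J_CB/b)) = 38.41 N·m, T_B = 236.6 N·m.
τ in each portion: τ_AC = 1.65×10^6 Pa, τ_CB = 3.41×10^6 Pa; maximum is in CB.
τ_max = T_CB·r/J = 236.6·0.0353/2.45×10^-6 = 3.410×10^6 Pa.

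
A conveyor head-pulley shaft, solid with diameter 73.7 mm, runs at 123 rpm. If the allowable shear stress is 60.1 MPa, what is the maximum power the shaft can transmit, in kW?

60.8 kW

J = πd⁴/32 = π(0.0737)⁴/32 = 2.896×10^-6 m⁴.
T_max = τ_allow·J/r = 6.01×10^7 × 2.896×10^-6 / 0.0369 = 4724 N·m.
ω = 2π·123/60 = 12.88 rad/s, so P_max = T_max·ω = 6.085×10^4 W.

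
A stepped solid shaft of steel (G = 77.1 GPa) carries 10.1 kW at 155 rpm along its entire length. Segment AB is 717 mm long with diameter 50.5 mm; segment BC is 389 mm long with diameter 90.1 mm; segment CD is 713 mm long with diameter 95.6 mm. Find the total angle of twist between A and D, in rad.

ω = 2π·155/60 = 16.23 rad/s, so T = P/ω = 10.1×10³ / 16.23 = 622.2 N·m.
J_AB = π(0.0505)⁴/32 = 6.39×10^-7 m⁴; J_BC = π(0.0901)⁴/32 = 6.47×10^-6 m⁴; J_CD = π(0.0956)⁴/32 = 8.20×10^-6 m⁴.
θ = (T/G)·Σ L_i/J_i = (622.2/77.1×10⁹)·(0.717/6.39×10^-7 + 0.389/6.47×10^-6 + 0.713/8.20×10^-6) = 0.01025 rad.

0.0102 rad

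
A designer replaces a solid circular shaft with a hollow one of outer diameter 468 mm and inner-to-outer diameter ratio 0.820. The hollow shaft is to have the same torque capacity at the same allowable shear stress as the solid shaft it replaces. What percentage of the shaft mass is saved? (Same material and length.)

51.1 %

Equal τ_max and T ⇒ the solid shaft needs d_s³ = d_o³(1−k⁴), so d_s = 468·(1−0.820⁴)^(1/3) = 382.9 mm.
Area ratio A_h/A_s = d_o²(1−k²)/d_s² = (1−k²)/(1−k⁴)^(2/3) = 0.4893.
Mass saving = 1 − 0.4893 = 51.1 %.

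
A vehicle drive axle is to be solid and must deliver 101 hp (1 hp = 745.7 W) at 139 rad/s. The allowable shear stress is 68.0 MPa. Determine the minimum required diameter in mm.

ω = 139 rad/s, so T = P/ω = 101×745.7 / 139.0 = 541.8 N·m.
For a solid shaft τ_max = 16T/(πd³), so d = (16T/(π τ_allow))^(1/3) = (16·541.8/(π·6.80×10^7))^(1/3) = 0.03436 m.

34.4 mm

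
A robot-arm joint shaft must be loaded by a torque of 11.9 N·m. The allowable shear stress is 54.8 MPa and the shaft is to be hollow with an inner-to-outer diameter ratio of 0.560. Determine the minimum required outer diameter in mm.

10.7 mm

For a hollow shaft with d_i/d_o = 0.560: τ_max = 16T/(π d_o³ (1−k⁴)), so d_o = [16T/(π τ_allow (1−k⁴))]^(1/3) = [16·11.90/(π·5.48×10^7·0.9017)]^(1/3) = 0.01070 m.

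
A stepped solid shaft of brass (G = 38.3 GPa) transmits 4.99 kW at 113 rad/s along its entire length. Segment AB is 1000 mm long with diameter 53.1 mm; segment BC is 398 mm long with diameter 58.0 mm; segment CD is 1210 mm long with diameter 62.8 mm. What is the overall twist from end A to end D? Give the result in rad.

ω = 113 rad/s, so T = P/ω = 4.99×10³ / 113.0 = 44.16 N·m.
J_AB = π(0.0531)⁴/32 = 7.81×10^-7 m⁴; J_BC = π(0.0580)⁴/32 = 1.11×10^-6 m⁴; J_CD = π(0.0628)⁴/32 = 1.53×10^-6 m⁴.
θ = (T/G)·Σ L_i/J_i = (44.16/38.3×10⁹)·(1.00/7.81×10^-7 + 0.398/1.11×10^-6 + 1.21/1.53×10^-6) = 2.804×10^-3 rad.

0.00280 rad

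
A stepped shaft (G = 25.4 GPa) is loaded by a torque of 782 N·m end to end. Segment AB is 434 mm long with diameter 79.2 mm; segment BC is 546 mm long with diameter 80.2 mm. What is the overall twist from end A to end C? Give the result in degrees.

J_AB = π(0.0792)⁴/32 = 3.86×10^-6 m⁴; J_BC = π(0.0802)⁴/32 = 4.06×10^-6 m⁴.
θ = (T/G)·Σ L_i/J_i = (782.0/25.4×10⁹)·(0.434/3.86×10^-6 + 0.546/4.06×10^-6) = 7.598×10^-3 rad.

0.435°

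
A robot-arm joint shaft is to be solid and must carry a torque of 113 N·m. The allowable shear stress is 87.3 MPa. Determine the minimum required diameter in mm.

18.8 mm

For a solid shaft τ_max = 16T/(πd³), so d = (16T/(π τ_allow))^(1/3) = (16·113.0/(π·8.73×10^7))^(1/3) = 0.01875 m.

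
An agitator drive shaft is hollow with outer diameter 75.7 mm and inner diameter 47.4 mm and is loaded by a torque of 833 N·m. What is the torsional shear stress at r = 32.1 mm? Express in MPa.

J = π(d_o⁴ − d_i⁴)/32 = π(0.0757⁴ − 0.0474⁴)/32 = 2.728×10^-6 m⁴.
Shear stress varies linearly with radius: τ = T·r/J = 833.0 × 0.0321 / 2.728×10^-6 = 9.801×10^6 Pa.

9.80 MPa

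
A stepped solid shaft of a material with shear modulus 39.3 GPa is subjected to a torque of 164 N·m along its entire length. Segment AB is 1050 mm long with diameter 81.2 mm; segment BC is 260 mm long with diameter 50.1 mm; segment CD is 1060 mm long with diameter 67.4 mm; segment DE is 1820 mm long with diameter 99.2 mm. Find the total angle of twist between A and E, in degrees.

J_AB = π(0.0812)⁴/32 = 4.27×10^-6 m⁴; J_BC = π(0.0501)⁴/32 = 6.19×10^-7 m⁴; J_CD = π(0.0674)⁴/32 = 2.03×10^-6 m⁴; J_DE = π(0.0992)⁴/32 = 9.51×10^-6 m⁴.
θ = (T/G)·Σ L_i/J_i = (164.0/39.3×10⁹)·(1.05/4.27×10^-6 + 0.260/6.19×10^-7 + 1.06/2.03×10^-6 + 1.82/9.51×10^-6) = 5.763×10^-3 rad.

0.330°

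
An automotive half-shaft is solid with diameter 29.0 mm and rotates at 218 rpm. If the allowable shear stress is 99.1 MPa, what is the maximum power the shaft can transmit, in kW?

J = πd⁴/32 = π(0.0290)⁴/32 = 6.944×10^-8 m⁴.
T_max = τ_allow·J/r = 9.91×10^7 × 6.944×10^-8 / 0.0145 = 474.6 N·m.
ω = 2π·218/60 = 22.83 rad/s, so P_max = T_max·ω = 1.083×10^4 W.

10.8 kW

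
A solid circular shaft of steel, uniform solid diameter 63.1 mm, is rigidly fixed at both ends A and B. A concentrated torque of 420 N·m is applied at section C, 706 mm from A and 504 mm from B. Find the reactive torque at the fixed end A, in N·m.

With uniform GJ and both ends fixed, compatibility θ_AC = θ_CB gives T_A·a = T_B·b, together with T_A + T_B = T₀.
T_A = T₀·b/(a+b) = 420.0·504/1210 = 174.9 N·m; T_B = 245.1 N·m.

175 N·m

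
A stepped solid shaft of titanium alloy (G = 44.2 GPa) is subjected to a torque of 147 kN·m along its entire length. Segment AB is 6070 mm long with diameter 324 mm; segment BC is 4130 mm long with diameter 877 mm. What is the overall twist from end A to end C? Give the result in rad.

J_AB = π(0.324)⁴/32 = 1.08×10^-3 m⁴; J_BC = π(0.877)⁴/32 = 0.0581 m⁴.
θ = (T/G)·Σ L_i/J_i = (147000/44.2×10⁹)·(6.07/1.08×10^-3 + 4.13/0.0581) = 0.01890 rad.

0.0189 rad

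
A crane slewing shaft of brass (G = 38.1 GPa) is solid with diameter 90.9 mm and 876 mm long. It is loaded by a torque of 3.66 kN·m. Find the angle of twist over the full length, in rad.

J = πd⁴/32 = π(0.0909)⁴/32 = 6.703×10^-6 m⁴.
θ = T·L/(G·J) = 3660 × 0.876 / (38.1×10⁹ × 6.703×10^-6) = 0.01255 rad.

0.0126 rad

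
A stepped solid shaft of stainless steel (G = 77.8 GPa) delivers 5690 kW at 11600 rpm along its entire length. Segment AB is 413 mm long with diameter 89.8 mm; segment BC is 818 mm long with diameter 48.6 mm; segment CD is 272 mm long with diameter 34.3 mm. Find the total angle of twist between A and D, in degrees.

12.3°

ω = 2π·11600/60 = 1215 rad/s, so T = P/ω = 5690×10³ / 1215 = 4684 N·m.
J_AB = π(0.0898)⁴/32 = 6.38×10^-6 m⁴; J_BC = π(0.0486)⁴/32 = 5.48×10^-7 m⁴; J_CD = π(0.0343)⁴/32 = 1.36×10^-7 m⁴.
θ = (T/G)·Σ L_i/J_i = (4684/77.8×10⁹)·(0.413/6.38×10^-6 + 0.818/5.48×10^-7 + 0.272/1.36×10^-7) = 0.2143 rad.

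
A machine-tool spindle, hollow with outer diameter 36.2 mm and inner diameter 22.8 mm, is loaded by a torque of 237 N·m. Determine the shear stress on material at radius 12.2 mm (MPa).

J = π(d_o⁴ − d_i⁴)/32 = π(0.0362⁴ − 0.0228⁴)/32 = 1.421×10^-7 m⁴.
Shear stress varies linearly with radius: τ = T·r/J = 237.0 × 0.0122 / 1.421×10^-7 = 2.035×10^7 Pa.

20.4 MPa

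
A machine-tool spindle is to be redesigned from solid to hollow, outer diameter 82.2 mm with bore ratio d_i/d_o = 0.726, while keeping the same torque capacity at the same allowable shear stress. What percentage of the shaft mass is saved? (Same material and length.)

41.2 %

Equal τ_max and T ⇒ the solid shaft needs d_s³ = d_o³(1−k⁴), so d_s = 82.2·(1−0.726⁴)^(1/3) = 73.75 mm.
Area ratio A_h/A_s = d_o²(1−k²)/d_s² = (1−k²)/(1−k⁴)^(2/3) = 0.5875.
Mass saving = 1 − 0.5875 = 41.2 %.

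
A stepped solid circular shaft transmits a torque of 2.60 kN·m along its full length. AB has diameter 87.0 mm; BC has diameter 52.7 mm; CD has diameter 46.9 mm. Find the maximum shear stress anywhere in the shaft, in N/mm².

Under the same torque, τ_max = 16T/(πd³) is largest where d is smallest — segment CD (d = 46.9 mm).
τ_max = 16·2600/(π·(0.0469)³) = 1.284×10^8 Pa.

128 N/mm²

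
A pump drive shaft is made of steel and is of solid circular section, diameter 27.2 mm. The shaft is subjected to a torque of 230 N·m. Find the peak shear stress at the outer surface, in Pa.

J = πd⁴/32 = π(0.0272)⁴/32 = 5.374×10^-8 m⁴.
τ_max = T·r/J = 230.0 × 0.0136 / 5.374×10^-8 = 5.821×10^7 Pa.

5.82e7 Pa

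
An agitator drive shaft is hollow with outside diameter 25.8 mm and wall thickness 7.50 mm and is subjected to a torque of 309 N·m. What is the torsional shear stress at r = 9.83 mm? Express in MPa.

J = π(d_o⁴ − d_i⁴)/32 = π(0.0258⁴ − 0.0108⁴)/32 = 4.216×10^-8 m⁴.
Shear stress varies linearly with radius: τ = T·r/J = 309.0 × 0.00983 / 4.216×10^-8 = 7.204×10^7 Pa.

72.0 MPa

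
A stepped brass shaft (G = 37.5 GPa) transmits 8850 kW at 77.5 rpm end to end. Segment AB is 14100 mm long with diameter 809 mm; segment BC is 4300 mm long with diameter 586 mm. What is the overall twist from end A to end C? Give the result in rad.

0.0206 rad

ω = 2π·77.5/60 = 8.116 rad/s, so T = P/ω = 8850×10³ / 8.116 = 1.090e6 N·m.
J_AB = π(0.809)⁴/32 = 0.0421 m⁴; J_BC = π(0.586)⁴/32 = 0.0116 m⁴.
θ = (T/G)·Σ L_i/J_i = (1.090e6/37.5×10⁹)·(14.1/0.0421 + 4.30/0.0116) = 0.02055 rad.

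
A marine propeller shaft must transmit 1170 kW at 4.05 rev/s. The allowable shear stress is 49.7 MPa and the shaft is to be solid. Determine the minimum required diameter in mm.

ω = 2π·4.05 = 25.45 rad/s, so T = P/ω = 1170×10³ / 25.45 = 45980 N·m.
For a solid shaft τ_max = 16T/(πd³), so d = (16T/(π τ_allow))^(1/3) = (16·45980/(π·4.97×10^7))^(1/3) = 0.1676 m.

168 mm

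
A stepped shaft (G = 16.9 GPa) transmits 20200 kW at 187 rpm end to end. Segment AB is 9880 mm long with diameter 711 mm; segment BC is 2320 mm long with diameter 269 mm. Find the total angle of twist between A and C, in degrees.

17.2°

ω = 2π·187/60 = 19.58 rad/s, so T = P/ω = 20200×10³ / 19.58 = 1.032e6 N·m.
J_AB = π(0.711)⁴/32 = 0.0251 m⁴; J_BC = π(0.269)⁴/32 = 5.14×10^-4 m⁴.
θ = (T/G)·Σ L_i/J_i = (1.032e6/16.9×10⁹)·(9.88/0.0251 + 2.32/5.14×10^-4) = 0.2995 rad.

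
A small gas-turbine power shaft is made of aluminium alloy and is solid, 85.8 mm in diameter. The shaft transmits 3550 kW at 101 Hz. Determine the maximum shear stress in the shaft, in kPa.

45100 kPa

ω = 2π·101 = 634.6 rad/s, so T = P/ω = 3550×10³ / 634.6 = 5594 N·m.
J = πd⁴/32 = π(0.0858)⁴/32 = 5.320×10^-6 m⁴.
τ_max = T·r/J = 5594 × 0.0429 / 5.320×10^-6 = 4.511×10^7 Pa.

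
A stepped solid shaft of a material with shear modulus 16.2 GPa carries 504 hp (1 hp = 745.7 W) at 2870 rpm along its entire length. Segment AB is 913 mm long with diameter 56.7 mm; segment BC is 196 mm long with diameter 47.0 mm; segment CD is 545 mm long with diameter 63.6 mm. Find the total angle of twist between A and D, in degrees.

7.29°

ω = 2π·2870/60 = 300.5 rad/s, so T = P/ω = 504×745.7 / 300.5 = 1251 N·m.
J_AB = π(0.0567)⁴/32 = 1.01×10^-6 m⁴; J_BC = π(0.0470)⁴/32 = 4.79×10^-7 m⁴; J_CD = π(0.0636)⁴/32 = 1.61×10^-6 m⁴.
θ = (T/G)·Σ L_i/J_i = (1251/16.2×10⁹)·(0.913/1.01×10^-6 + 0.196/4.79×10^-7 + 0.545/1.61×10^-6) = 0.1272 rad.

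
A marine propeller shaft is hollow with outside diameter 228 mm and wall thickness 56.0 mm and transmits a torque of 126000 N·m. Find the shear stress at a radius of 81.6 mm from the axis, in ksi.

6.02 ksi

J = π(d_o⁴ − d_i⁴)/32 = π(0.228⁴ − 0.116⁴)/32 = 2.475×10^-4 m⁴.
Shear stress varies linearly with radius: τ = T·r/J = 126000 × 0.0816 / 2.475×10^-4 = 4.154×10^7 Pa.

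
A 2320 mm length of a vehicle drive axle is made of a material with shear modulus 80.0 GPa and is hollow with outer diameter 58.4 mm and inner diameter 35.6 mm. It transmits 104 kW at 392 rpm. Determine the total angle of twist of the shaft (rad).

ω = 2π·392/60 = 41.05 rad/s, so T = P/ω = 104×10³ / 41.05 = 2533 N·m.
J = π(d_o⁴ − d_i⁴)/32 = π(0.0584⁴ − 0.0356⁴)/32 = 9.843×10^-7 m⁴.
θ = T·L/(G·J) = 2533 × 2.32 / (80.0×10⁹ × 9.843×10^-7) = 0.07465 rad.

0.0746 rad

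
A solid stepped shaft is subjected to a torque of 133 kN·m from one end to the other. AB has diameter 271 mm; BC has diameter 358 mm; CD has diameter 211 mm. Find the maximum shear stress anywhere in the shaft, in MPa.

Under the same torque, τ_max = 16T/(πd³) is largest where d is smallest — segment CD (d = 211 mm).
τ_max = 16·133000/(π·(0.211)³) = 7.211×10^7 Pa.

72.1 MPa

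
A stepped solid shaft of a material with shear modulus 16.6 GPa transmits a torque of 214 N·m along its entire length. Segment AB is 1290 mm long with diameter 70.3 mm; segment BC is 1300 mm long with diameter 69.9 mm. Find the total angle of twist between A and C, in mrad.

J_AB = π(0.0703)⁴/32 = 2.40×10^-6 m⁴; J_BC = π(0.0699)⁴/32 = 2.34×10^-6 m⁴.
θ = (T/G)·Σ L_i/J_i = (214.0/16.6×10⁹)·(1.29/2.40×10^-6 + 1.30/2.34×10^-6) = 0.01409 rad.

14.1 mrad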